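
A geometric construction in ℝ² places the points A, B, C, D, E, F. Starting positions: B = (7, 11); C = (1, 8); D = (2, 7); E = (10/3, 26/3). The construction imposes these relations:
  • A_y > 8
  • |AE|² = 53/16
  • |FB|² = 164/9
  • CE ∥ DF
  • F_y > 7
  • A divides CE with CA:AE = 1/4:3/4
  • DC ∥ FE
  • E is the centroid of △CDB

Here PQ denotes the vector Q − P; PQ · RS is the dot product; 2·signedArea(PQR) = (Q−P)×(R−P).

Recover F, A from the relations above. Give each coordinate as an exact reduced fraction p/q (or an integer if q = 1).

A = (19/12, 49/6)
F = (13/3, 23/3)

1. F_x = 13/3  [DC ∥ FE ∩ CE ∥ DF]
2. F_y = 23/3  [DC ∥ FE ∩ CE ∥ DF]
   → F = (13/3, 23/3)
3. A_x = 19/12  [A divides CE with CA:AE = 1/4:3/4]
4. A_y = 49/6  [A divides CE with CA:AE = 1/4:3/4]
   → A = (19/12, 49/6)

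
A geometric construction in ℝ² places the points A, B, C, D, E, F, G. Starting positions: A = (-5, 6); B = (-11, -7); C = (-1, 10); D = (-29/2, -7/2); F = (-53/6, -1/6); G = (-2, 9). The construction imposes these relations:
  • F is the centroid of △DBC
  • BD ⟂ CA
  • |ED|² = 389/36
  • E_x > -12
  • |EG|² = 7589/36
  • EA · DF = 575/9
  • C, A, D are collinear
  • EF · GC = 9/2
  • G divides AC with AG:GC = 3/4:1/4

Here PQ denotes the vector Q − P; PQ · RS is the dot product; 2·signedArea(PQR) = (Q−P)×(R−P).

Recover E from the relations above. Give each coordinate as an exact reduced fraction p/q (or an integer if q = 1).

E = (-35/3, -11/6)

1. E_x = -35/3  [EF · GC = 9/2 ∩ EA · DF = 575/9]
2. E_y = -11/6  [EF · GC = 9/2 ∩ EA · DF = 575/9]
   → E = (-35/3, -11/6)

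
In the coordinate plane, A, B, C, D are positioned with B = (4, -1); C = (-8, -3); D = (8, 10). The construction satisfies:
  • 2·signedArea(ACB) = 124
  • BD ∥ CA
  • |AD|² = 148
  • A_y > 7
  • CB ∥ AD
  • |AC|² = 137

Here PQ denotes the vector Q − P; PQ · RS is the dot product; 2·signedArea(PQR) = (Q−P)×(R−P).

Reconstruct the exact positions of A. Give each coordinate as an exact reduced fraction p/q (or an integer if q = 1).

A = (-4, 8)

1. A_x = -4  [CB ∥ AD ∩ BD ∥ CA]
2. A_y = 8  [CB ∥ AD ∩ BD ∥ CA]
   → A = (-4, 8)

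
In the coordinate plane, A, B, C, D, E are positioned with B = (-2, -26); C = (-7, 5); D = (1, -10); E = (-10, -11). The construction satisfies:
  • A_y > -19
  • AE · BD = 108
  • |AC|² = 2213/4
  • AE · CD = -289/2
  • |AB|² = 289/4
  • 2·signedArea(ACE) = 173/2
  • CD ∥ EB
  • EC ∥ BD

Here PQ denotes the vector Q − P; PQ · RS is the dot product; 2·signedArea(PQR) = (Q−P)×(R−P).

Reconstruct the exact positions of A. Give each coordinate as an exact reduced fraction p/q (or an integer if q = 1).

1. A_x = -6  [AE · CD = -289/2 ∩ AE · BD = 108]
2. A_y = -37/2  [AE · CD = -289/2 ∩ AE · BD = 108]
   → A = (-6, -37/2)

A = (-6, -37/2)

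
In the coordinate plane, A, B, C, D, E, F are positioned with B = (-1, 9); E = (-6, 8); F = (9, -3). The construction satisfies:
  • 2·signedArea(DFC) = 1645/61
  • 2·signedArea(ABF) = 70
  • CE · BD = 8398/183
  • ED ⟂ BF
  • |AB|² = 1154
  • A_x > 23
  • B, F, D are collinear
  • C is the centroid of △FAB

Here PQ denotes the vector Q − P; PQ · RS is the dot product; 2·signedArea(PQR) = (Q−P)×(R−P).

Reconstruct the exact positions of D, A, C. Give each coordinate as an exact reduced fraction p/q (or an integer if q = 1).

1. D_x = -156/61  [B, F, D are collinear ∩ ED ⟂ BF]
2. D_y = 663/61  [B, F, D are collinear ∩ ED ⟂ BF]
   → D = (-156/61, 663/61)
3. A_x = 24  [line 12·x + 10·y + -148 = 0 ∩ |AB|² = 1154]
4. A_y = -14  [line 12·x + 10·y + -148 = 0 ∩ |AB|² = 1154]
   → A = (24, -14)
5. C_x = 32/3  [C is the centroid of △FAB]
6. C_y = -8/3  [C is the centroid of △FAB]
   → C = (32/3, -8/3)

A = (24, -14)
C = (32/3, -8/3)
D = (-156/61, 663/61)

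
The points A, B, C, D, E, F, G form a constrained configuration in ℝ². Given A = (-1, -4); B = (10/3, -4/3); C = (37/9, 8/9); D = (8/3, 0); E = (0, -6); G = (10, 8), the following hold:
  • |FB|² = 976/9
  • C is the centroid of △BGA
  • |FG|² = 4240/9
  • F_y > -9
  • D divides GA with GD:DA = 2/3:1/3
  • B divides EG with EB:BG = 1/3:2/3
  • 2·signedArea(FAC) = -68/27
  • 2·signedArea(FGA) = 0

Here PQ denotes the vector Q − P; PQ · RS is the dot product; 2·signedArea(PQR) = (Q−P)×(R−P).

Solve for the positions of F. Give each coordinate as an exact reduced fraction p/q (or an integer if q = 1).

1. F_x = -14/3  [2·signedArea(FGA) = 0 ∩ 2·signedArea(FAC) = -68/27]
2. F_y = -8  [2·signedArea(FGA) = 0 ∩ 2·signedArea(FAC) = -68/27]
   → F = (-14/3, -8)

F = (-14/3, -8)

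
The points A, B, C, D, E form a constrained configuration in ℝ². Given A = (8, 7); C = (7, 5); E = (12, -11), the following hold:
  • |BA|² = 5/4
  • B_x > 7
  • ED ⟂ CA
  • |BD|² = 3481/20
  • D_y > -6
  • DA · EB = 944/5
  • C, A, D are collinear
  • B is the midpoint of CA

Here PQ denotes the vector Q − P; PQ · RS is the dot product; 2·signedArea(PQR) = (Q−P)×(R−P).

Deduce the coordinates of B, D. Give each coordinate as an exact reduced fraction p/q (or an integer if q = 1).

B = (15/2, 6)
D = (8/5, -29/5)

1. B_x = 15/2  [B is the midpoint of CA]
2. B_y = 6  [B is the midpoint of CA]
   → B = (15/2, 6)
3. D_x = 8/5  [C, A, D are collinear ∩ ED ⟂ CA]
4. D_y = -29/5  [C, A, D are collinear ∩ ED ⟂ CA]
   → D = (8/5, -29/5)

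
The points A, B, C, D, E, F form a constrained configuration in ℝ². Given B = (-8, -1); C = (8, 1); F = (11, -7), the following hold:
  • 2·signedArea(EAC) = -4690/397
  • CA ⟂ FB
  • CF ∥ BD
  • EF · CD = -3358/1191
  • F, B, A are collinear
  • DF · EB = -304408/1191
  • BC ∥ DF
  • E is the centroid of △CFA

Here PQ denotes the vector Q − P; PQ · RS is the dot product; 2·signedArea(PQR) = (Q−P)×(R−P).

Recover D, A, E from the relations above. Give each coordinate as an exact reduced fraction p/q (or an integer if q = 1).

1. D_x = -5  [BC ∥ DF ∩ CF ∥ BD]
2. D_y = -9  [BC ∥ DF ∩ CF ∥ BD]
   → D = (-5, -9)
3. A_x = 2372/397  [F, B, A are collinear ∩ CA ⟂ FB]
4. A_y = -2149/397  [F, B, A are collinear ∩ CA ⟂ FB]
   → A = (2372/397, -2149/397)
5. E_x = 3305/397  [E is the centroid of △CFA]
6. E_y = -4531/1191  [E is the centroid of △CFA]
   → E = (3305/397, -4531/1191)

A = (2372/397, -2149/397)
D = (-5, -9)
E = (3305/397, -4531/1191)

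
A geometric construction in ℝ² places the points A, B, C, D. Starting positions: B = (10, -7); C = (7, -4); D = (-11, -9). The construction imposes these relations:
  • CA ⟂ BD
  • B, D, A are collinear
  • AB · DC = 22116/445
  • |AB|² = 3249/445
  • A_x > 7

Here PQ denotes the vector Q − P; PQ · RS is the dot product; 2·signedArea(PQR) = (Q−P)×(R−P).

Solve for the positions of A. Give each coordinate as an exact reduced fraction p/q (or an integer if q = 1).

1. A_x = 3253/445  [B, D, A are collinear ∩ CA ⟂ BD]
2. A_y = -3229/445  [B, D, A are collinear ∩ CA ⟂ BD]
   → A = (3253/445, -3229/445)

A = (3253/445, -3229/445)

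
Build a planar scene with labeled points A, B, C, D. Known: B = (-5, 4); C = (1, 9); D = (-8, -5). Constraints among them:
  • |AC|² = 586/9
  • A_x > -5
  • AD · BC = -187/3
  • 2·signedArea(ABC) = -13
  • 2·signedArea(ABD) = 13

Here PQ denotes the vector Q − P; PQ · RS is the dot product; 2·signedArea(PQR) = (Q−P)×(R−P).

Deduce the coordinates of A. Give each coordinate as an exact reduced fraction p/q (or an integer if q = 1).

A = (-4, 8/3)

1. A_x = -4  [2·signedArea(ABD) = 13 ∩ 2·signedArea(ABC) = -13]
2. A_y = 8/3  [2·signedArea(ABD) = 13 ∩ 2·signedArea(ABC) = -13]
   → A = (-4, 8/3)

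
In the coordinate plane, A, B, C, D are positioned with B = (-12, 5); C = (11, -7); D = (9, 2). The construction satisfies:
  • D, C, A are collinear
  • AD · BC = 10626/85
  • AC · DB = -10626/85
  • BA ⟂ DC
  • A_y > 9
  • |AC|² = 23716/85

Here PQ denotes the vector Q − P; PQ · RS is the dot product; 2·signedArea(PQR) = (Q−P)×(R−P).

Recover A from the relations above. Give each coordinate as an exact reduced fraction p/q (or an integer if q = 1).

1. A_x = 627/85  [D, C, A are collinear ∩ BA ⟂ DC]
2. A_y = 791/85  [D, C, A are collinear ∩ BA ⟂ DC]
   → A = (627/85, 791/85)

A = (627/85, 791/85)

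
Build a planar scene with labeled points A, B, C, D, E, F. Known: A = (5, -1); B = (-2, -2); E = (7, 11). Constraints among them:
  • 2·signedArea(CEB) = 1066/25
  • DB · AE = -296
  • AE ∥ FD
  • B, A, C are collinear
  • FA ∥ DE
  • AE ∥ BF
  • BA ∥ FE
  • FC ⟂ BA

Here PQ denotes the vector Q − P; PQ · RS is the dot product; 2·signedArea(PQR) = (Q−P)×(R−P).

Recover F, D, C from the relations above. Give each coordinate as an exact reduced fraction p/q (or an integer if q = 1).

1. F_x = 0  [BA ∥ FE ∩ AE ∥ BF]
2. F_y = 10  [BA ∥ FE ∩ AE ∥ BF]
   → F = (0, 10)
3. D_x = 2  [FA ∥ DE ∩ AE ∥ FD]
4. D_y = 22  [FA ∥ DE ∩ AE ∥ FD]
   → D = (2, 22)
5. C_x = 41/25  [B, A, C are collinear ∩ FC ⟂ BA]
6. C_y = -37/25  [B, A, C are collinear ∩ FC ⟂ BA]
   → C = (41/25, -37/25)

C = (41/25, -37/25)
D = (2, 22)
F = (0, 10)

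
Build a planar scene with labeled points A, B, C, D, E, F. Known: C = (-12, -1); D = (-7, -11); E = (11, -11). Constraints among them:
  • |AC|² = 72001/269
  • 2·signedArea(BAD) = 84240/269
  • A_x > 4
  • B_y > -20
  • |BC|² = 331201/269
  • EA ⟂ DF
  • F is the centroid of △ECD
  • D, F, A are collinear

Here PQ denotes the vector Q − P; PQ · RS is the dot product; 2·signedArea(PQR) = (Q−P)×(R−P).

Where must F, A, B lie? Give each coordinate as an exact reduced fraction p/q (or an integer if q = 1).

1. F_x = -8/3  [F is the centroid of △ECD]
2. F_y = -23/3  [F is the centroid of △ECD]
   → F = (-8/3, -23/3)
3. A_x = 1159/269  [D, F, A are collinear ∩ EA ⟂ DF]
4. A_y = -619/269  [D, F, A are collinear ∩ EA ⟂ DF]
   → A = (1159/269, -619/269)
5. B_x = 4759/269  [line 2340/269·x + -3042/269·y + -101322/269 = 0 ∩ |BC|² = 331201/269]
6. B_y = -5299/269  [line 2340/269·x + -3042/269·y + -101322/269 = 0 ∩ |BC|² = 331201/269]
   → B = (4759/269, -5299/269)

A = (1159/269, -619/269)
B = (4759/269, -5299/269)
F = (-8/3, -23/3)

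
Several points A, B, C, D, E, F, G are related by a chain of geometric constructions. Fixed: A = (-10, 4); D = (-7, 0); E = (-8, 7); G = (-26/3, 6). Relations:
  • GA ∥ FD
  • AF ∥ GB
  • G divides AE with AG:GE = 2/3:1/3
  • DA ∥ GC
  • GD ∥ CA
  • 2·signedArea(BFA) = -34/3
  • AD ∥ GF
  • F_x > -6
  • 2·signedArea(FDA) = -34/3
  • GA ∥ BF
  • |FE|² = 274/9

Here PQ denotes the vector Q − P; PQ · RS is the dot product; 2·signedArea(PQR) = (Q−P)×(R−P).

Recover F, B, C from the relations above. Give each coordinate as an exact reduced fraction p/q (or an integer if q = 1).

1. F_x = -17/3  [GA ∥ FD ∩ AD ∥ GF]
2. F_y = 2  [GA ∥ FD ∩ AD ∥ GF]
   → F = (-17/3, 2)
3. B_x = -13/3  [GA ∥ BF ∩ AF ∥ GB]
4. B_y = 4  [GA ∥ BF ∩ AF ∥ GB]
   → B = (-13/3, 4)
5. C_x = -35/3  [GD ∥ CA ∩ DA ∥ GC]
6. C_y = 10  [GD ∥ CA ∩ DA ∥ GC]
   → C = (-35/3, 10)

B = (-13/3, 4)
C = (-35/3, 10)
F = (-17/3, 2)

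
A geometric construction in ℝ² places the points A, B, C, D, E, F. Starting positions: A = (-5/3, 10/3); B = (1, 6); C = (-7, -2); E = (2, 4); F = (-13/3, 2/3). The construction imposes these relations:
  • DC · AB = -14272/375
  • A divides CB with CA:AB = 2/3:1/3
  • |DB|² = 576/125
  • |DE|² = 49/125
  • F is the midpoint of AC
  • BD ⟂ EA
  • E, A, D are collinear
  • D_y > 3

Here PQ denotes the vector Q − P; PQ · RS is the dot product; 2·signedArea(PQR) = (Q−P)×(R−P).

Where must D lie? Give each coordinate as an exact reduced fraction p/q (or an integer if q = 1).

D = (173/125, 486/125)

1. D_x = 173/125  [E, A, D are collinear ∩ BD ⟂ EA]
2. D_y = 486/125  [E, A, D are collinear ∩ BD ⟂ EA]
   → D = (173/125, 486/125)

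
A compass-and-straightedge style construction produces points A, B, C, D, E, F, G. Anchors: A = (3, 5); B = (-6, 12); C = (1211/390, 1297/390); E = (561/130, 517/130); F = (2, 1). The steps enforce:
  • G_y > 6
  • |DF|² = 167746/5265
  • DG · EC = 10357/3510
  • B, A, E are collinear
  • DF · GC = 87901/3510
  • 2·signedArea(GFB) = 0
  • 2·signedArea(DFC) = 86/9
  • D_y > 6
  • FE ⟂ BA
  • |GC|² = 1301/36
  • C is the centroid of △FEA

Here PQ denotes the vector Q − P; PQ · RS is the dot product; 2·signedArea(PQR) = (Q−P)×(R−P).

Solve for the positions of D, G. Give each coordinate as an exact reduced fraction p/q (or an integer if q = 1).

1. D_x = 277/585  [line -907/390·x + 431/390·y + -7031/1170 = 0 ∩ |DF|² = 167746/5265]
2. D_y = 3764/585  [line -907/390·x + 431/390·y + -7031/1170 = 0 ∩ |DF|² = 167746/5265]
   → D = (277/585, 3764/585)
3. G_x = -2  [DG · EC = 10357/3510 ∩ 2·signedArea(GFB) = 0]
4. G_y = 13/2  [DG · EC = 10357/3510 ∩ 2·signedArea(GFB) = 0]
   → G = (-2, 13/2)

D = (277/585, 3764/585)
G = (-2, 13/2)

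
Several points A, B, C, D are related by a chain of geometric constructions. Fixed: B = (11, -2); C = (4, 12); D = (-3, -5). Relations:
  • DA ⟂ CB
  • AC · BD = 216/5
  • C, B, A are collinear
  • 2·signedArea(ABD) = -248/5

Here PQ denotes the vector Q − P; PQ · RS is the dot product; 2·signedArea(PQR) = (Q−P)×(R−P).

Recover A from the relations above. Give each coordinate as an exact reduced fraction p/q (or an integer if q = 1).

A = (47/5, 6/5)

1. A_x = 47/5  [C, B, A are collinear ∩ DA ⟂ CB]
2. A_y = 6/5  [C, B, A are collinear ∩ DA ⟂ CB]
   → A = (47/5, 6/5)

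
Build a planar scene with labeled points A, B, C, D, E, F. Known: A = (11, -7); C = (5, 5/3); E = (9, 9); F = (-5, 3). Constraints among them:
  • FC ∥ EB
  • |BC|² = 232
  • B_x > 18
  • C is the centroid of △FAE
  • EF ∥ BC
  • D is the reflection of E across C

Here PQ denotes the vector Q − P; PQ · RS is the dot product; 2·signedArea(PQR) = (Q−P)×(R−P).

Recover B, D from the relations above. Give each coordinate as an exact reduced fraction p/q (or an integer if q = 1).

B = (19, 23/3)
D = (1, -17/3)

1. B_x = 19  [EF ∥ BC ∩ FC ∥ EB]
2. B_y = 23/3  [EF ∥ BC ∩ FC ∥ EB]
   → B = (19, 23/3)
3. D_x = 1  [D is the reflection of E across C]
4. D_y = -17/3  [D is the reflection of E across C]
   → D = (1, -17/3)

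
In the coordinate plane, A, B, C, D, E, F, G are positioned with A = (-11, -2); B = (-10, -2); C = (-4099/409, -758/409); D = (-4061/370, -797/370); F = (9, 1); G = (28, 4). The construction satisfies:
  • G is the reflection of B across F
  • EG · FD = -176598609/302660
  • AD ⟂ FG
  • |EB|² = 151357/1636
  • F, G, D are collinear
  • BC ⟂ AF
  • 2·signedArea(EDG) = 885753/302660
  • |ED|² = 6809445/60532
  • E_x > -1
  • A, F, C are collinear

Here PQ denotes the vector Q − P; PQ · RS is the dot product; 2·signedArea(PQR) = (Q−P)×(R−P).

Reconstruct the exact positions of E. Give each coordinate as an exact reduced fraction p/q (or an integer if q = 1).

1. E_x = -209/409  [2·signedArea(EDG) = 885753/302660 ∩ EG · FD = -176598609/302660]
2. E_y = -349/818  [2·signedArea(EDG) = 885753/302660 ∩ EG · FD = -176598609/302660]
   → E = (-209/409, -349/818)

E = (-209/409, -349/818)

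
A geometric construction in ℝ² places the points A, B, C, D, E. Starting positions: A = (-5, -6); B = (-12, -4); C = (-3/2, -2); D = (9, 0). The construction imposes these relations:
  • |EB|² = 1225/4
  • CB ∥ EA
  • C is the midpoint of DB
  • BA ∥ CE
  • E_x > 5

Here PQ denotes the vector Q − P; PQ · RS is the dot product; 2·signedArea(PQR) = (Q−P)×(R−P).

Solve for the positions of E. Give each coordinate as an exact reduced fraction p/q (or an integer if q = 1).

E = (11/2, -4)

1. E_x = 11/2  [CB ∥ EA ∩ BA ∥ CE]
2. E_y = -4  [CB ∥ EA ∩ BA ∥ CE]
   → E = (11/2, -4)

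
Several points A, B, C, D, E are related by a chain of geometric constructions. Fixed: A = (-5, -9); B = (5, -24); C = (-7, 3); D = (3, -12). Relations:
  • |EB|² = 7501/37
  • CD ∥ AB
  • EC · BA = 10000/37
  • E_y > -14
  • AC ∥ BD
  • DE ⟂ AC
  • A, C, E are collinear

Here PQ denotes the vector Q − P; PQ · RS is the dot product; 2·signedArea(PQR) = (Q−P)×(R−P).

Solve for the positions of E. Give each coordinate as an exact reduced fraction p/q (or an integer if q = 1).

1. E_x = -159/37  [A, C, E are collinear ∩ DE ⟂ AC]
2. E_y = -489/37  [A, C, E are collinear ∩ DE ⟂ AC]
   → E = (-159/37, -489/37)

E = (-159/37, -489/37)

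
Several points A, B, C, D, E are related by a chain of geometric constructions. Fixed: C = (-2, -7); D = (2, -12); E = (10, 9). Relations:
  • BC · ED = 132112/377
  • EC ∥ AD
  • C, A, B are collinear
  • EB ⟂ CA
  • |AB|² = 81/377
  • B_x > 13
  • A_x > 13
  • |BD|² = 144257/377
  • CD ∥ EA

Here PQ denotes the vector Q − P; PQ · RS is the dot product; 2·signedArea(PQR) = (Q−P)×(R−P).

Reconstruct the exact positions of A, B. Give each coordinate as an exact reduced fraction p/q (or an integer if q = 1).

A = (14, 4)
B = (5134/377, 1409/377)

1. A_x = 14  [EC ∥ AD ∩ CD ∥ EA]
2. A_y = 4  [EC ∥ AD ∩ CD ∥ EA]
   → A = (14, 4)
3. B_x = 5134/377  [C, A, B are collinear ∩ EB ⟂ CA]
4. B_y = 1409/377  [C, A, B are collinear ∩ EB ⟂ CA]
   → B = (5134/377, 1409/377)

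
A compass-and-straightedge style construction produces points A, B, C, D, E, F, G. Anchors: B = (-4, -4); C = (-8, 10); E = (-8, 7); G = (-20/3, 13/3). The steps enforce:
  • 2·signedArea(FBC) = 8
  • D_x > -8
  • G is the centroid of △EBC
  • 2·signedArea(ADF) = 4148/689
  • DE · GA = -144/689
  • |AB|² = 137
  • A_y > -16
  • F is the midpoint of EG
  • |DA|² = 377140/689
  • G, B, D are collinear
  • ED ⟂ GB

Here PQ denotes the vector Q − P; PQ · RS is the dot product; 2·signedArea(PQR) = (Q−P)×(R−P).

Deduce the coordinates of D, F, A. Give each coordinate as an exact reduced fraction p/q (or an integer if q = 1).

1. D_x = -5212/689  [G, B, D are collinear ∩ ED ⟂ GB]
2. D_y = 4919/689  [G, B, D are collinear ∩ ED ⟂ GB]
   → D = (-5212/689, 4919/689)
3. F_x = -22/3  [F is the midpoint of EG]
4. F_y = 17/3  [F is the midpoint of EG]
   → F = (-22/3, 17/3)
5. A_x = 0  [2·signedArea(ADF) = 4148/689 ∩ DE · GA = -144/689]
6. A_y = -15  [2·signedArea(ADF) = 4148/689 ∩ DE · GA = -144/689]
   → A = (0, -15)

A = (0, -15)
D = (-5212/689, 4919/689)
F = (-22/3, 17/3)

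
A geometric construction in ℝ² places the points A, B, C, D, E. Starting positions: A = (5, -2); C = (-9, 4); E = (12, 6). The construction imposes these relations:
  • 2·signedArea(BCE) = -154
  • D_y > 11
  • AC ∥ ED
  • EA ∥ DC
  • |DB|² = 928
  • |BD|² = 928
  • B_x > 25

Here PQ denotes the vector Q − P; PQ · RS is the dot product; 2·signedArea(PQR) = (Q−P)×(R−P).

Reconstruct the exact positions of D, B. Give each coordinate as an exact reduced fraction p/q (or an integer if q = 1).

1. D_x = -2  [EA ∥ DC ∩ AC ∥ ED]
2. D_y = 12  [EA ∥ DC ∩ AC ∥ ED]
   → D = (-2, 12)
3. B_x = 26  [line -2·x + 21·y + 52 = 0 ∩ |BD|² = 928]
4. B_y = 0  [line -2·x + 21·y + 52 = 0 ∩ |BD|² = 928]
   → B = (26, 0)

B = (26, 0)
D = (-2, 12)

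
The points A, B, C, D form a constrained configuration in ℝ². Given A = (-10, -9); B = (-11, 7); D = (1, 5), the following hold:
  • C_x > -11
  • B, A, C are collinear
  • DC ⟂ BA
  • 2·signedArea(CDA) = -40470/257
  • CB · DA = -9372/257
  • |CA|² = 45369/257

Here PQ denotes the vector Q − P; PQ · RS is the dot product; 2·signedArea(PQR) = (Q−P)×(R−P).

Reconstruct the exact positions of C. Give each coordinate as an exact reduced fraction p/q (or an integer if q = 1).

1. C_x = -2783/257  [B, A, C are collinear ∩ DC ⟂ BA]
2. C_y = 1095/257  [B, A, C are collinear ∩ DC ⟂ BA]
   → C = (-2783/257, 1095/257)

C = (-2783/257, 1095/257)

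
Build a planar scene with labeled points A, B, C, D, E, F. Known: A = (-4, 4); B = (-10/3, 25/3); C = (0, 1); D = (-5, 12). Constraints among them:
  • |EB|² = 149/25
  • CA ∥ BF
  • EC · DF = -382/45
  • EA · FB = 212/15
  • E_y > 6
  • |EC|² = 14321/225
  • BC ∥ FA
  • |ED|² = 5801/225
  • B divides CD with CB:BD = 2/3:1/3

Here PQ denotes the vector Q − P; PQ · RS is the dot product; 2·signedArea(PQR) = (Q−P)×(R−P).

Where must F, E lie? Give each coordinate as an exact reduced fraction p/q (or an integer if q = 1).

E = (-16/3, 104/15)
F = (-22/3, 34/3)

1. F_x = -22/3  [BC ∥ FA ∩ CA ∥ BF]
2. F_y = 34/3  [BC ∥ FA ∩ CA ∥ BF]
   → F = (-22/3, 34/3)
3. E_x = -16/3  [EC · DF = -382/45 ∩ EA · FB = 212/15]
4. E_y = 104/15  [EC · DF = -382/45 ∩ EA · FB = 212/15]
   → E = (-16/3, 104/15)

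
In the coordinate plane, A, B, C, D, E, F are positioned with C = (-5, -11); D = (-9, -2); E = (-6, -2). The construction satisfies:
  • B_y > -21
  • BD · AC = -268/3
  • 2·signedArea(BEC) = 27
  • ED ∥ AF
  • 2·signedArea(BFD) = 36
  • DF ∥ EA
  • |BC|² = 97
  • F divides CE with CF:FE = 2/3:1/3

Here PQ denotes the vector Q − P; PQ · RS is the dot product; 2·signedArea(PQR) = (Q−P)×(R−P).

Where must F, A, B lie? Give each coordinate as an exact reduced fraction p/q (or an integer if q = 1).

A = (-8/3, -5)
B = (-1, -20)
F = (-17/3, -5)

1. F_x = -17/3  [F divides CE with CF:FE = 2/3:1/3]
2. F_y = -5  [F divides CE with CF:FE = 2/3:1/3]
   → F = (-17/3, -5)
3. A_x = -8/3  [ED ∥ AF ∩ DF ∥ EA]
4. A_y = -5  [ED ∥ AF ∩ DF ∥ EA]
   → A = (-8/3, -5)
5. B_x = -1  [2·signedArea(BEC) = 27 ∩ 2·signedArea(BFD) = 36]
6. B_y = -20  [2·signedArea(BEC) = 27 ∩ 2·signedArea(BFD) = 36]
   → B = (-1, -20)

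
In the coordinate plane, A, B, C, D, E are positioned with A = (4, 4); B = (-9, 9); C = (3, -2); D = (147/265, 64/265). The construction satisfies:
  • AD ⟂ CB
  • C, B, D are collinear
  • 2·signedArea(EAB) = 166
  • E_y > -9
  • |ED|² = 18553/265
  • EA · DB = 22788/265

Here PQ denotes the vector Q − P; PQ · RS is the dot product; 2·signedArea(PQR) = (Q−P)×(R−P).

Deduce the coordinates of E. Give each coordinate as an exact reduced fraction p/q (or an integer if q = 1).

1. E_x = 2  [EA · DB = 22788/265 ∩ 2·signedArea(EAB) = 166]
2. E_y = -8  [EA · DB = 22788/265 ∩ 2·signedArea(EAB) = 166]
   → E = (2, -8)

E = (2, -8)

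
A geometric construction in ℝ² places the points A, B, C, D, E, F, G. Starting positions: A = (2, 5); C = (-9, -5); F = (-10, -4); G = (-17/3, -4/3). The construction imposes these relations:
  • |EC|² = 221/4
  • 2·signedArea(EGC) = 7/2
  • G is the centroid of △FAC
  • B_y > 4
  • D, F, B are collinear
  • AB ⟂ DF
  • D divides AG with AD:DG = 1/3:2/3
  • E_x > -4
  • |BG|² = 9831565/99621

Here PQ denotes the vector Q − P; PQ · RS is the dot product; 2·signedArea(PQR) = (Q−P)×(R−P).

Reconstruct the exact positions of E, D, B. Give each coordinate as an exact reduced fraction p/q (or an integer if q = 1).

1. E_x = -7/2  [line 11/3·x + -10/3·y + 77/6 = 0 ∩ |EC|² = 221/4]
2. E_y = 0  [line 11/3·x + -10/3·y + 77/6 = 0 ∩ |EC|² = 221/4]
   → E = (-7/2, 0)
3. D_x = -5/9  [D divides AG with AD:DG = 1/3:2/3]
4. D_y = 26/9  [D divides AG with AD:DG = 1/3:2/3]
   → D = (-5/9, 26/9)
5. B_x = 23440/11069  [D, F, B are collinear ∩ AB ⟂ DF]
6. B_y = 53560/11069  [D, F, B are collinear ∩ AB ⟂ DF]
   → B = (23440/11069, 53560/11069)

B = (23440/11069, 53560/11069)
D = (-5/9, 26/9)
E = (-7/2, 0)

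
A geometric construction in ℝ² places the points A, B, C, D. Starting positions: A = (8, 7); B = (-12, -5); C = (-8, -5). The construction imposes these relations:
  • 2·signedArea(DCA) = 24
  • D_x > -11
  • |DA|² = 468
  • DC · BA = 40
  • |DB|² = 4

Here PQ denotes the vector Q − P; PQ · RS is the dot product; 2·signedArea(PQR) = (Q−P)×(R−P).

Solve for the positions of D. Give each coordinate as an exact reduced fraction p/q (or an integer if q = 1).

D = (-10, -5)

1. D_x = -10  [2·signedArea(DCA) = 24 ∩ DC · BA = 40]
2. D_y = -5  [2·signedArea(DCA) = 24 ∩ DC · BA = 40]
   → D = (-10, -5)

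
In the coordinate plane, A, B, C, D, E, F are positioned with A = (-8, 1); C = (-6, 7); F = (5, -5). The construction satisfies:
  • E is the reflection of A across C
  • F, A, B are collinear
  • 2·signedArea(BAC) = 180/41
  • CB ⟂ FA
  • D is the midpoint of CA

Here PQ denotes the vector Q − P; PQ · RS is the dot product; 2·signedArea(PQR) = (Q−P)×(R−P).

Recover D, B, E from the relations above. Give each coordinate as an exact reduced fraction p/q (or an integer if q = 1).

1. D_x = -7  [D is the midpoint of CA]
2. D_y = 4  [D is the midpoint of CA]
   → D = (-7, 4)
3. B_x = -354/41  [F, A, B are collinear ∩ CB ⟂ FA]
4. B_y = 53/41  [F, A, B are collinear ∩ CB ⟂ FA]
   → B = (-354/41, 53/41)
5. E_x = -4  [E is the reflection of A across C]
6. E_y = 13  [E is the reflection of A across C]
   → E = (-4, 13)

B = (-354/41, 53/41)
D = (-7, 4)
E = (-4, 13)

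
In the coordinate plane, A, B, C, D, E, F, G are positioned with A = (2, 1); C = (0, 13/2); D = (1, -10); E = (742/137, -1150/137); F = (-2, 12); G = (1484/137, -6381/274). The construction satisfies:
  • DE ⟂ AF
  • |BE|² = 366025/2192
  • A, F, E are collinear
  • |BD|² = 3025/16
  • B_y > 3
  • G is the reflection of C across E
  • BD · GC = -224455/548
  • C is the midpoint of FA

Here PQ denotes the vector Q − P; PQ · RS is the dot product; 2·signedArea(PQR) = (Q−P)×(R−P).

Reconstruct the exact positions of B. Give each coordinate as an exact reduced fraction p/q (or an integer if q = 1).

B = (1, 15/4)

1. B_x = 1  [line 1484/137·x + -4081/137·y + 55279/548 = 0 ∩ |BD|² = 3025/16]
2. B_y = 15/4  [line 1484/137·x + -4081/137·y + 55279/548 = 0 ∩ |BD|² = 3025/16]
   → B = (1, 15/4)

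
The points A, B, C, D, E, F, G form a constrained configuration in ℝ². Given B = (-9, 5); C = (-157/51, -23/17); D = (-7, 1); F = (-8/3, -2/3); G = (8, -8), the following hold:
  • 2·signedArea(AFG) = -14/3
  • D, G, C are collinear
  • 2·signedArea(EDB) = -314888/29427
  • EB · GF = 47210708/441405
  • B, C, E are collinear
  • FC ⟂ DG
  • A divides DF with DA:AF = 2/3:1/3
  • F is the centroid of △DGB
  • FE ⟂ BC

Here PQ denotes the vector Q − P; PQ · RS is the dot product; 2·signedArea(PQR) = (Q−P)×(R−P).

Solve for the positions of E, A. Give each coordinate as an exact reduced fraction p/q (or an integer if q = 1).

1. E_x = -475142/147135  [B, C, E are collinear ∩ FE ⟂ BC]
2. E_y = -58417/49045  [B, C, E are collinear ∩ FE ⟂ BC]
   → E = (-475142/147135, -58417/49045)
3. A_x = -37/9  [A divides DF with DA:AF = 2/3:1/3]
4. A_y = -1/9  [A divides DF with DA:AF = 2/3:1/3]
   → A = (-37/9, -1/9)

A = (-37/9, -1/9)
E = (-475142/147135, -58417/49045)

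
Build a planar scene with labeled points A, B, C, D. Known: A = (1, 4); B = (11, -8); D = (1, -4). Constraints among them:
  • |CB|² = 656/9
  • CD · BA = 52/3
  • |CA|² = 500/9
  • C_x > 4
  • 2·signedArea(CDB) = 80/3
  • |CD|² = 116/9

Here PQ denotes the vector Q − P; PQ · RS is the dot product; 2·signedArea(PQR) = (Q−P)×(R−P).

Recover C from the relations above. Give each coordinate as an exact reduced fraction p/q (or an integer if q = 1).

C = (13/3, -8/3)

1. C_x = 13/3  [2·signedArea(CDB) = 80/3 ∩ CD · BA = 52/3]
2. C_y = -8/3  [2·signedArea(CDB) = 80/3 ∩ CD · BA = 52/3]
   → C = (13/3, -8/3)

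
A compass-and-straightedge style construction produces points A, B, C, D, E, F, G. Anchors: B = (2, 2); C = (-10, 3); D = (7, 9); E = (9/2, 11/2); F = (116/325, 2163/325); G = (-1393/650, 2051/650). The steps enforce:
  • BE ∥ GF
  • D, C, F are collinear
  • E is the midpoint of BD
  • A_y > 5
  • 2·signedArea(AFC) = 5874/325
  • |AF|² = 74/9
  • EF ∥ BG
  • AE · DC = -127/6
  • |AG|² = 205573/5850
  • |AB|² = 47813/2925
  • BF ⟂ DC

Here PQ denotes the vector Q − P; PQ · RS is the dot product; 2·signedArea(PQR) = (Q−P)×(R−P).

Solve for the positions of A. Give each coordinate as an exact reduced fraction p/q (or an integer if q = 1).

A = (3041/975, 5738/975)

1. A_x = 3041/975  [2·signedArea(AFC) = 5874/325 ∩ AE · DC = -127/6]
2. A_y = 5738/975  [2·signedArea(AFC) = 5874/325 ∩ AE · DC = -127/6]
   → A = (3041/975, 5738/975)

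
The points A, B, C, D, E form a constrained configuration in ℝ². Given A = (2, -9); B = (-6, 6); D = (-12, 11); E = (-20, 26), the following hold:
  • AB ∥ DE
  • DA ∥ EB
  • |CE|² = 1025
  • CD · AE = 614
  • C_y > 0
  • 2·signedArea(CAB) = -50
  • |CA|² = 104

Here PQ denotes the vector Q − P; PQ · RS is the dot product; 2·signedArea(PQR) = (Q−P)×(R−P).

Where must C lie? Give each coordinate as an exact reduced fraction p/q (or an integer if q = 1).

C = (0, 1)

1. C_x = 0  [CD · AE = 614 ∩ 2·signedArea(CAB) = -50]
2. C_y = 1  [CD · AE = 614 ∩ 2·signedArea(CAB) = -50]
   → C = (0, 1)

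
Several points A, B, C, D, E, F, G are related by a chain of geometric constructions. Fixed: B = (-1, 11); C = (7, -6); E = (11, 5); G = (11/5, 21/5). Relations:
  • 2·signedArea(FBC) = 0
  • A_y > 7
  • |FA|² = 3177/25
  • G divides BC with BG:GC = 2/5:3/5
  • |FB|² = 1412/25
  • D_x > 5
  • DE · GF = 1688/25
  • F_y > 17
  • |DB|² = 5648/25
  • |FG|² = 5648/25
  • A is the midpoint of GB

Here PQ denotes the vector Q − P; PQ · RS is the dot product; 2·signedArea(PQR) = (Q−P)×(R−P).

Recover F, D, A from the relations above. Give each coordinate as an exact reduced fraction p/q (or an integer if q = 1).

A = (3/5, 38/5)
D = (27/5, -13/5)
F = (-21/5, 89/5)

1. F_x = -21/5  [line 17·x + 8·y + -71 = 0 ∩ |FG|² = 5648/25]
2. F_y = 89/5  [line 17·x + 8·y + -71 = 0 ∩ |FG|² = 5648/25]
   → F = (-21/5, 89/5)
3. D_x = 27/5  [line 32/5·x + -68/5·y + -1748/25 = 0 ∩ |DB|² = 5648/25]
4. D_y = -13/5  [line 32/5·x + -68/5·y + -1748/25 = 0 ∩ |DB|² = 5648/25]
   → D = (27/5, -13/5)
5. A_x = 3/5  [A is the midpoint of GB]
6. A_y = 38/5  [A is the midpoint of GB]
   → A = (3/5, 38/5)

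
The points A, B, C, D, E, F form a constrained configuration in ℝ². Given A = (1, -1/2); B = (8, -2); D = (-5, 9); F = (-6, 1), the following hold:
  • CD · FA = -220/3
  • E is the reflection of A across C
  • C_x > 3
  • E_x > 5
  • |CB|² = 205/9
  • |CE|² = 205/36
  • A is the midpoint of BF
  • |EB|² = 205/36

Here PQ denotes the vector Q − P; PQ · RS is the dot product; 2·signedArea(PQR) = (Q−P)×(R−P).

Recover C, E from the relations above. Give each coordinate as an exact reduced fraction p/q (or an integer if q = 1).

C = (10/3, -1)
E = (17/3, -3/2)

1. C_x = 10/3  [line -7·x + 3/2·y + 149/6 = 0 ∩ |CB|² = 205/9]
2. C_y = -1  [line -7·x + 3/2·y + 149/6 = 0 ∩ |CB|² = 205/9]
   → C = (10/3, -1)
3. E_x = 17/3  [E is the reflection of A across C]
4. E_y = -3/2  [E is the reflection of A across C]
   → E = (17/3, -3/2)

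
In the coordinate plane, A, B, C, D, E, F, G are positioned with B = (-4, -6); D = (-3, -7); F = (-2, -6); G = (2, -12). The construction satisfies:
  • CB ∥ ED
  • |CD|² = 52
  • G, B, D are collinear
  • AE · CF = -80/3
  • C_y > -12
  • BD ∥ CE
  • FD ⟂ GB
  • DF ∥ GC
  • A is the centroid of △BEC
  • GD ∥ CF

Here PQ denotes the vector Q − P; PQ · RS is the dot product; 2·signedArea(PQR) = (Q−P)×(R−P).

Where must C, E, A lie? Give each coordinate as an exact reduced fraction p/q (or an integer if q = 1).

A = (1, -29/3)
C = (3, -11)
E = (4, -12)

1. C_x = 3  [GD ∥ CF ∩ DF ∥ GC]
2. C_y = -11  [GD ∥ CF ∩ DF ∥ GC]
   → C = (3, -11)
3. E_x = 4  [CB ∥ ED ∩ BD ∥ CE]
4. E_y = -12  [CB ∥ ED ∩ BD ∥ CE]
   → E = (4, -12)
5. A_x = 1  [A is the centroid of △BEC]
6. A_y = -29/3  [A is the centroid of △BEC]
   → A = (1, -29/3)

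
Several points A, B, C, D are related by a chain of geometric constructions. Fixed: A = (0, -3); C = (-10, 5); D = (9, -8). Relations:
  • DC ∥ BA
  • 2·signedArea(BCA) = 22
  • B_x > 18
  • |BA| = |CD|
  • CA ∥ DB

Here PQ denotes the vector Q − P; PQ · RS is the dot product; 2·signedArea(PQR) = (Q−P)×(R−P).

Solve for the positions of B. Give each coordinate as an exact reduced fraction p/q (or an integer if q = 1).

B = (19, -16)

1. B_x = 19  [DC ∥ BA ∩ CA ∥ DB]
2. B_y = -16  [DC ∥ BA ∩ CA ∥ DB]
   → B = (19, -16)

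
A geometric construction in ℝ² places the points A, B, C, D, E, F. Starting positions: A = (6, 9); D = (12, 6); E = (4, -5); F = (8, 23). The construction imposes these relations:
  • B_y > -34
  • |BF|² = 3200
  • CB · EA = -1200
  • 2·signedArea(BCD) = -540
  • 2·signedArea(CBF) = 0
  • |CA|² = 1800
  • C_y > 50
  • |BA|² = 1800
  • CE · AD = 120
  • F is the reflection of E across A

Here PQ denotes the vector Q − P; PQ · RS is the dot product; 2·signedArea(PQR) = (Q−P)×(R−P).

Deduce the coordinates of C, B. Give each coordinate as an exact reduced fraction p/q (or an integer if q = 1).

B = (0, -33)
C = (12, 51)

1. C_x = 12  [line -6·x + 3·y + -81 = 0 ∩ |CA|² = 1800]
2. C_y = 51  [line -6·x + 3·y + -81 = 0 ∩ |CA|² = 1800]
   → C = (12, 51)
3. B_x = 0  [2·signedArea(CBF) = 0 ∩ 2·signedArea(BCD) = -540]
4. B_y = -33  [2·signedArea(CBF) = 0 ∩ 2·signedArea(BCD) = -540]
   → B = (0, -33)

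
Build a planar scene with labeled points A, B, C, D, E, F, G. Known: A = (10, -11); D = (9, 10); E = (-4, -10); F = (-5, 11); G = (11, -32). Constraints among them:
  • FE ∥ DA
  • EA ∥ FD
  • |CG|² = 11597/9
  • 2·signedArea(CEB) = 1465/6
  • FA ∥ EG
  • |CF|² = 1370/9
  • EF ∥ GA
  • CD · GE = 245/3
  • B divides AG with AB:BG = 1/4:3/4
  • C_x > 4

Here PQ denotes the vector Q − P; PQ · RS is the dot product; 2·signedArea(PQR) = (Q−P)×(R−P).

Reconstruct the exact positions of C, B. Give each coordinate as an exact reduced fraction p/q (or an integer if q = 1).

B = (41/4, -65/4)
C = (14/3, 10/3)

1. C_x = 14/3  [line 15·x + -22·y + 10/3 = 0 ∩ |CF|² = 1370/9]
2. C_y = 10/3  [line 15·x + -22·y + 10/3 = 0 ∩ |CF|² = 1370/9]
   → C = (14/3, 10/3)
3. B_x = 41/4  [2·signedArea(CEB) = 1465/6 ∩ B divides AG with AB:BG = 1/4:3/4]
4. B_y = -65/4  [2·signedArea(CEB) = 1465/6 ∩ B divides AG with AB:BG = 1/4:3/4]
   → B = (41/4, -65/4)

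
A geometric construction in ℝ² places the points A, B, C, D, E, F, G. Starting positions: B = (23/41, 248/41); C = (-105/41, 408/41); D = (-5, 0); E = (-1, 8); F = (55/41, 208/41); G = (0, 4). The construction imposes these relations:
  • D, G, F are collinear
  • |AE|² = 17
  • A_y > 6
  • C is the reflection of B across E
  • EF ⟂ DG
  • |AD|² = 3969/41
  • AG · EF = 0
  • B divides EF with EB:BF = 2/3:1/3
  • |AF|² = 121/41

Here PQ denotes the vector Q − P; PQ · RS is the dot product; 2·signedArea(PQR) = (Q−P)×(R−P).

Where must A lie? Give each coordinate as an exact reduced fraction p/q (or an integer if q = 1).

A = (110/41, 252/41)

1. A_x = 110/41  [line -96/41·x + 120/41·y + -480/41 = 0 ∩ |AE|² = 17]
2. A_y = 252/41  [line -96/41·x + 120/41·y + -480/41 = 0 ∩ |AE|² = 17]
   → A = (110/41, 252/41)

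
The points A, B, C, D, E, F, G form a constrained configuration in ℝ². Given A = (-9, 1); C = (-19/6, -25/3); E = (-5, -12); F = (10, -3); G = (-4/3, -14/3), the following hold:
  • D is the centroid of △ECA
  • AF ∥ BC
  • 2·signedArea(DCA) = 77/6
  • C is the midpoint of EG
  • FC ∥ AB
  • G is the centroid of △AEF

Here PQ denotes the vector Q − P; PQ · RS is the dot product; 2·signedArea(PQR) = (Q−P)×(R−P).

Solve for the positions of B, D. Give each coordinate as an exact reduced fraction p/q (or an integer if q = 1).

B = (-133/6, -13/3)
D = (-103/18, -58/9)

1. B_x = -133/6  [AF ∥ BC ∩ FC ∥ AB]
2. B_y = -13/3  [AF ∥ BC ∩ FC ∥ AB]
   → B = (-133/6, -13/3)
3. D_x = -103/18  [D is the centroid of △ECA]
4. D_y = -58/9  [D is the centroid of △ECA]
   → D = (-103/18, -58/9)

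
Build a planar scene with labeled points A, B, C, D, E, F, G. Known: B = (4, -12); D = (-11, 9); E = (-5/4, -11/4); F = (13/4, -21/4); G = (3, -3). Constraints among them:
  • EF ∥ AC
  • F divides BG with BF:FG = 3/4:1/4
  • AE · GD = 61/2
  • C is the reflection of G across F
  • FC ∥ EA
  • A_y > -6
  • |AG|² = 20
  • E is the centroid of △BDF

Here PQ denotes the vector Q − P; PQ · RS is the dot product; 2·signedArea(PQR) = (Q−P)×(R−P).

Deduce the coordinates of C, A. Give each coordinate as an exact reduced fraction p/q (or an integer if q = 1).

A = (-1, -5)
C = (7/2, -15/2)

1. C_x = 7/2  [C is the reflection of G across F]
2. C_y = -15/2  [C is the reflection of G across F]
   → C = (7/2, -15/2)
3. A_x = -1  [EF ∥ AC ∩ FC ∥ EA]
4. A_y = -5  [EF ∥ AC ∩ FC ∥ EA]
   → A = (-1, -5)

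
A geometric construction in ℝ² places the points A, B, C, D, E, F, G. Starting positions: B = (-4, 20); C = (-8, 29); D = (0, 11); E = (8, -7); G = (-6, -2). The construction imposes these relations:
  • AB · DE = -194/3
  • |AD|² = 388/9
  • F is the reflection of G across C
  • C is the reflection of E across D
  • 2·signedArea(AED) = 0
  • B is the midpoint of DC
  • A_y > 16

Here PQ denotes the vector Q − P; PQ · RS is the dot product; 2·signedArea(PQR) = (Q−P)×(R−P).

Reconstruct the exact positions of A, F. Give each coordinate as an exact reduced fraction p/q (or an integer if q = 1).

1. A_x = -8/3  [2·signedArea(AED) = 0 ∩ AB · DE = -194/3]
2. A_y = 17  [2·signedArea(AED) = 0 ∩ AB · DE = -194/3]
   → A = (-8/3, 17)
3. F_x = -10  [F is the reflection of G across C]
4. F_y = 60  [F is the reflection of G across C]
   → F = (-10, 60)

A = (-8/3, 17)
F = (-10, 60)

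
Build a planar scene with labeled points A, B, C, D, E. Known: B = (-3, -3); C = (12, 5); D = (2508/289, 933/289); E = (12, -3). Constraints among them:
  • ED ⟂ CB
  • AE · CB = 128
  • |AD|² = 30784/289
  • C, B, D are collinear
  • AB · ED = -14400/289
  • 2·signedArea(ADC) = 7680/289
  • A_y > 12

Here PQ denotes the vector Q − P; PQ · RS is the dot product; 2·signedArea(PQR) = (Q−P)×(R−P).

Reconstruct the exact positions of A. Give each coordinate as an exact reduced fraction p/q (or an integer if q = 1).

A = (12, 13)

1. A_x = 12  [AE · CB = 128 ∩ 2·signedArea(ADC) = 7680/289]
2. A_y = 13  [AE · CB = 128 ∩ 2·signedArea(ADC) = 7680/289]
   → A = (12, 13)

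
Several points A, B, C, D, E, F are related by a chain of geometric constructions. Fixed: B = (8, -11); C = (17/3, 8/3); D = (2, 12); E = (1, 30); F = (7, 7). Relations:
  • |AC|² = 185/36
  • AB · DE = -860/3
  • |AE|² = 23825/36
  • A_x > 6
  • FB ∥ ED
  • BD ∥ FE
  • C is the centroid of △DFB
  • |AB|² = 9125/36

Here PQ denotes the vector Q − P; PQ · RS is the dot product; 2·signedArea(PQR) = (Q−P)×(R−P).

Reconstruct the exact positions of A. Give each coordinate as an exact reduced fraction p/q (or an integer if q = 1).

1. A_x = 19/3  [line 1·x + -18·y + 242/3 = 0 ∩ |AE|² = 23825/36]
2. A_y = 29/6  [line 1·x + -18·y + 242/3 = 0 ∩ |AE|² = 23825/36]
   → A = (19/3, 29/6)

A = (19/3, 29/6)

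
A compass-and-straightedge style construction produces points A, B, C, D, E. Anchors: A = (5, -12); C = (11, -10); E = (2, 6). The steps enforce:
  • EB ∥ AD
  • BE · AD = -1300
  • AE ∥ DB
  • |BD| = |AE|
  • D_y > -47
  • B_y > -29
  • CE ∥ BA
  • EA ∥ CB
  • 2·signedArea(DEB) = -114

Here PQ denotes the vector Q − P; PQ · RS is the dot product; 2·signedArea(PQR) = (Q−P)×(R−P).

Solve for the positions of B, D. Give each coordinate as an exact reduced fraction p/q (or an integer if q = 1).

B = (14, -28)
D = (17, -46)

1. B_x = 14  [CE ∥ BA ∩ EA ∥ CB]
2. B_y = -28  [CE ∥ BA ∩ EA ∥ CB]
   → B = (14, -28)
3. D_x = 17  [AE ∥ DB ∩ EB ∥ AD]
4. D_y = -46  [AE ∥ DB ∩ EB ∥ AD]
   → D = (17, -46)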